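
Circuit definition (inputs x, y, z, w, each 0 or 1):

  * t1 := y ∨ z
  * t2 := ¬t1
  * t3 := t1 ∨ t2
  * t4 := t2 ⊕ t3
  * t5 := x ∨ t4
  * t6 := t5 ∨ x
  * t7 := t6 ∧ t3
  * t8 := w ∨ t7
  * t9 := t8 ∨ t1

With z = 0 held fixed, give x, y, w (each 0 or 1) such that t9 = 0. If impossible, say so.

x=0, y=0, w=0

t9 = t8 ∨ t1 must be 0, so both t8 = 0 and t1 = 0.
t8 = w ∨ t7 must be 0, so both w = 0 and t7 = 0.
Check with z = 0 and x=0, y=0, w=0:
t1 = y ∨ z = 0 ∨ 0 = 0
t2 = ¬t1 = ¬0 = 1
t3 = t1 ∨ t2 = 0 ∨ 1 = 1
t4 = t2 ⊕ t3 = 1 ⊕ 1 = 0
t5 = x ∨ t4 = 0 ∨ 0 = 0
t6 = t5 ∨ x = 0 ∨ 0 = 0
t7 = t6 ∧ t3 = 0 ∧ 1 = 0
t8 = w ∨ t7 = 0 ∨ 0 = 0
t9 = t8 ∨ t1 = 0 ∨ 0 = 0
So t9 = 0.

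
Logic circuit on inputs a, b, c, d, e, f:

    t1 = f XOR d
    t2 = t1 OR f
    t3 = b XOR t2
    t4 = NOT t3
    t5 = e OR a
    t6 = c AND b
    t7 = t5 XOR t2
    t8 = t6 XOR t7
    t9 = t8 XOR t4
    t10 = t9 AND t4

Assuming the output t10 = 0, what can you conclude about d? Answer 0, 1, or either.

either

Both values of d occur among assignments with t10 = 0:
  d=0: a=0, b=0, c=0, d=0, e=0, f=1
  d=1: a=0, b=0, c=0, d=1, e=0, f=0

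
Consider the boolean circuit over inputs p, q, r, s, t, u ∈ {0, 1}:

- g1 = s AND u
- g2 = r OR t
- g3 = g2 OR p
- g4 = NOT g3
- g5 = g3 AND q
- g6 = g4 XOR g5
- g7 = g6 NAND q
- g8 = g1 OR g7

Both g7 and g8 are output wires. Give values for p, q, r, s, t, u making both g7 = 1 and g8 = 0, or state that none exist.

Across all 64 input combinations, none give both g7 = 1 and g8 = 0.

no solution exists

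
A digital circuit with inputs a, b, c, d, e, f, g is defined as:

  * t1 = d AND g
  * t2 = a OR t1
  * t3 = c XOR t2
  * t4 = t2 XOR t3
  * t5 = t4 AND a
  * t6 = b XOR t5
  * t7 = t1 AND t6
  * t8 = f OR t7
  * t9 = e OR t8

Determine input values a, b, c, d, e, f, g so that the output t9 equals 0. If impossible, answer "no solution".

a=1, b=0, c=1, d=0, e=0, f=0, g=1

t9 = e OR t8 must be 0, so both e = 0 and t8 = 0.
Check with a=1, b=0, c=1, d=0, e=0, f=0, g=1:
t1 = d AND g = 0 AND 1 = 0
t2 = a OR t1 = 1 OR 0 = 1
t3 = c XOR t2 = 1 XOR 1 = 0
t4 = t2 XOR t3 = 1 XOR 0 = 1
t5 = t4 AND a = 1 AND 1 = 1
t6 = b XOR t5 = 0 XOR 1 = 1
t7 = t1 AND t6 = 0 AND 1 = 0
t8 = f OR t7 = 0 OR 0 = 0
t9 = e OR t8 = 0 OR 0 = 0
So t9 = 0 as required.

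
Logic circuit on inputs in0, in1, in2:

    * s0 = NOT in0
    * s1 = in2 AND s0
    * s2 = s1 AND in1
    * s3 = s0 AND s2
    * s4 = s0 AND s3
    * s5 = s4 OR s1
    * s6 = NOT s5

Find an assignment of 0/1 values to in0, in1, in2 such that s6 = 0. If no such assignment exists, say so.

s6 = NOT s5 must be 0, so s5 = 1.
s5 = s4 OR s1 must be 1, so at least one of s4, s1 is 1.
Check with in0=0, in1=0, in2=1:
s0 = NOT in0 = NOT 0 = 1
s1 = in2 AND s0 = 1 AND 1 = 1
s2 = s1 AND in1 = 1 AND 0 = 0
s3 = s0 AND s2 = 1 AND 0 = 0
s4 = s0 AND s3 = 1 AND 0 = 0
s5 = s4 OR s1 = 0 OR 1 = 1
s6 = NOT s5 = NOT 1 = 0
So s6 = 0 as required.

in0=0, in1=0, in2=1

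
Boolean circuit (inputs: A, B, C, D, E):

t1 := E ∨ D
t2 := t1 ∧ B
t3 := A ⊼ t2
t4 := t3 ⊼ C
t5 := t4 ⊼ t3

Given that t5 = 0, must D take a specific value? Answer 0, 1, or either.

Both values of D occur among assignments with t5 = 0:
  D=0: A=0, B=0, C=0, D=0, E=0
  D=1: A=0, B=0, C=0, D=1, E=0

either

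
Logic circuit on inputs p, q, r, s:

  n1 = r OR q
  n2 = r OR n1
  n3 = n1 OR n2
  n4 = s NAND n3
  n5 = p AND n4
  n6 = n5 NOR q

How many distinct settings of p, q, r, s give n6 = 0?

n6 = n5 NOR q must be 0, so at least one of n5, q is 1.
Enumerating the 16 input combinations, 11 give n6 = 0 and 5 give n6 = 1.

11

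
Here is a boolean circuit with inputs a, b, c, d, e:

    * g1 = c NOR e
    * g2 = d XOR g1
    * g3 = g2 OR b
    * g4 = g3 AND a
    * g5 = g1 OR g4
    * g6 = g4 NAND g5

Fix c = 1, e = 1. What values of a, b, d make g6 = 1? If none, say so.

Check with c = 1, e = 1 and a=0, b=1, d=0:
g1 = c NOR e = 1 NOR 1 = 0
g2 = d XOR g1 = 0 XOR 0 = 0
g3 = g2 OR b = 0 OR 1 = 1
g4 = g3 AND a = 1 AND 0 = 0
g5 = g1 OR g4 = 0 OR 0 = 0
g6 = g4 NAND g5 = 0 NAND 0 = 1
So g6 = 1.

a=0, b=1, d=0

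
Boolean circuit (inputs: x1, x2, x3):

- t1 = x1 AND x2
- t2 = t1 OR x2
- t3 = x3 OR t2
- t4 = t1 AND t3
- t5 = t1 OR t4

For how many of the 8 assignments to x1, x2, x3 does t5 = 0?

t5 = t1 OR t4 must be 0, so both t1 = 0 and t4 = 0.
Satisfying assignments:
  x1=0, x2=0, x3=0
  x1=0, x2=0, x3=1
  x1=0, x2=1, x3=0
  x1=0, x2=1, x3=1
  x1=1, x2=0, x3=0
  x1=1, x2=0, x3=1

6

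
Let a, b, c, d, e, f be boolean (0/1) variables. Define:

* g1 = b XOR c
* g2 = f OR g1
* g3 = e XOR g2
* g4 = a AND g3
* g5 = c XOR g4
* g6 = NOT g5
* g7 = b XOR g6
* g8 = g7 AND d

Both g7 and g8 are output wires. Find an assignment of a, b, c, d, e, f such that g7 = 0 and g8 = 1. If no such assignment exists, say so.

no solution exists

Across all 64 input combinations, none give both g7 = 0 and g8 = 1.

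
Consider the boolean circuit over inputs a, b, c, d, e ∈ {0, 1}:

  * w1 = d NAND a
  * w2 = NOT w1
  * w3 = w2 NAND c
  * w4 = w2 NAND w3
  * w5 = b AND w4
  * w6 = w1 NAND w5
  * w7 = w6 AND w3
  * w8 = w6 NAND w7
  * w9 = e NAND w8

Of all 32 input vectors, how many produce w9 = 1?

w9 = e NAND w8 must be 1, so at least one of e, w8 is 0.
Enumerating the 32 input combinations, 24 give w9 = 1 and 8 give w9 = 0.

24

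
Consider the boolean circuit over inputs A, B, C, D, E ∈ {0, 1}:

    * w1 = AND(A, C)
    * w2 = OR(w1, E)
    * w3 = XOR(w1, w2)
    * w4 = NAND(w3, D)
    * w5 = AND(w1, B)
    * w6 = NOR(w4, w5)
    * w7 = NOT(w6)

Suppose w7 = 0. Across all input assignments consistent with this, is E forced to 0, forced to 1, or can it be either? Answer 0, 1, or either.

1

w7 = NOT(w6) must be 0, so w6 = 1.
Every assignment with w7 = 0 has E = 1; there are 6 such assignment(s).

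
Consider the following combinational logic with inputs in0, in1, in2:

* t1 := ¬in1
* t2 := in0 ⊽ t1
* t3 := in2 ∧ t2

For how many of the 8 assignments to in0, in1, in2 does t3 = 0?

7

t3 = in2 ∧ t2 must be 0, so at least one of in2, t2 is 0.
Enumerating the 8 input combinations, 7 give t3 = 0 and 1 give t3 = 1.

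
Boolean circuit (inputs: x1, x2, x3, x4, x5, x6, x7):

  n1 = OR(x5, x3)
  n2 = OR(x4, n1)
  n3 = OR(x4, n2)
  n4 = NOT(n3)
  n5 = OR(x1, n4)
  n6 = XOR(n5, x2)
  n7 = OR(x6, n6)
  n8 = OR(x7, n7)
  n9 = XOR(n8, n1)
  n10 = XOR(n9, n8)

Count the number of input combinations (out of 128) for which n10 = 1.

n10 = XOR(n9, n8) must be 1, so n9 and n8 differ.
Enumerating the 128 input combinations, 96 give n10 = 1 and 32 give n10 = 0.

96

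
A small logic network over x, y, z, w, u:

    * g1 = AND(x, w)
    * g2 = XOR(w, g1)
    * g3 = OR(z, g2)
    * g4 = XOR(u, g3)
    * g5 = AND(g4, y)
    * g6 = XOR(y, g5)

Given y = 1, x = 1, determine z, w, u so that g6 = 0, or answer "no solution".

z=0, w=0, u=1

g6 = XOR(y, g5) must be 0, so y and g5 are equal.
Check with y = 1, x = 1 and z=0, w=0, u=1:
g1 = AND(x, w) = AND(1, 0) = 0
g2 = XOR(w, g1) = XOR(0, 0) = 0
g3 = OR(z, g2) = OR(0, 0) = 0
g4 = XOR(u, g3) = XOR(1, 0) = 1
g5 = AND(g4, y) = AND(1, 1) = 1
g6 = XOR(y, g5) = XOR(1, 1) = 0
So g6 = 0.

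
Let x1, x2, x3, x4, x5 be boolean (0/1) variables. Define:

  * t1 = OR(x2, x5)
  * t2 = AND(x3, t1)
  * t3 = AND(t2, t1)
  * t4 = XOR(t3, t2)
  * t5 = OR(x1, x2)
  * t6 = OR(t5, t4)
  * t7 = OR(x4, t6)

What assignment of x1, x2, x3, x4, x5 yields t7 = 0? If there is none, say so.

Check with x1=0 x2=0 x3=0 x4=0 x5=0:
t1 = OR(x2, x5) = OR(0, 0) = 0
t2 = AND(x3, t1) = AND(0, 0) = 0
t3 = AND(t2, t1) = AND(0, 0) = 0
t4 = XOR(t3, t2) = XOR(0, 0) = 0
t5 = OR(x1, x2) = OR(0, 0) = 0
t6 = OR(t5, t4) = OR(0, 0) = 0
t7 = OR(x4, t6) = OR(0, 0) = 0
So t7 = 0 as required.

x1=0 x2=0 x3=0 x4=0 x5=0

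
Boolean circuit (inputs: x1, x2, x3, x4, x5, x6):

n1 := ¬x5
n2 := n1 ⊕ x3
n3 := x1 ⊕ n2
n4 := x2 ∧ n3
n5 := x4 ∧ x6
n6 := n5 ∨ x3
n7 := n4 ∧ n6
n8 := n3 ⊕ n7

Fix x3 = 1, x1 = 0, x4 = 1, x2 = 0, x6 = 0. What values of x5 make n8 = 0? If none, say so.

n8 = n3 ⊕ n7 must be 0, so n3 and n7 are equal.
Check with x3 = 1, x1 = 0, x4 = 1, x2 = 0, x6 = 0 and x5=0:
n1 = ¬x5 = ¬0 = 1
n2 = n1 ⊕ x3 = 1 ⊕ 1 = 0
n3 = x1 ⊕ n2 = 0 ⊕ 0 = 0
n4 = x2 ∧ n3 = 0 ∧ 0 = 0
n5 = x4 ∧ x6 = 1 ∧ 0 = 0
n6 = n5 ∨ x3 = 0 ∨ 1 = 1
n7 = n4 ∧ n6 = 0 ∧ 1 = 0
n8 = n3 ⊕ n7 = 0 ⊕ 0 = 0
So n8 = 0.

x5=0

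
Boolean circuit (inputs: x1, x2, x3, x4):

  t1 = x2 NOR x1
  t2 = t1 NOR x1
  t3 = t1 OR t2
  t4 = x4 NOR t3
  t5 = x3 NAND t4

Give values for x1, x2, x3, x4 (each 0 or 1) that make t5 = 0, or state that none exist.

t5 = x3 NAND t4 must be 0, so both x3 = 1 and t4 = 1.
t4 = x4 NOR t3 must be 1, so both x4 = 0 and t3 = 0.
t3 = t1 OR t2 must be 0, so both t1 = 0 and t2 = 0.
Check with x1=1 x2=1 x3=1 x4=0:
t1 = x2 NOR x1 = 1 NOR 1 = 0
t2 = t1 NOR x1 = 0 NOR 1 = 0
t3 = t1 OR t2 = 0 OR 0 = 0
t4 = x4 NOR t3 = 0 NOR 0 = 1
t5 = x3 NAND t4 = 1 NAND 1 = 0
So t5 = 0 as required.

x1=1 x2=1 x3=1 x4=0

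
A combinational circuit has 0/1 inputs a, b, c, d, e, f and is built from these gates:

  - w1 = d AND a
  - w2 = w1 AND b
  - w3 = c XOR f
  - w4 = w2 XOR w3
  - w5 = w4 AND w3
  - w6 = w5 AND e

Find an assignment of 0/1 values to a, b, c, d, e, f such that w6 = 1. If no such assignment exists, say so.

w6 = w5 AND e must be 1, so both w5 = 1 and e = 1.
w5 = w4 AND w3 must be 1, so both w4 = 1 and w3 = 1.
Check with a=0 b=1 c=1 d=1 e=1 f=0:
w1 = d AND a = 1 AND 0 = 0
w2 = w1 AND b = 0 AND 1 = 0
w3 = c XOR f = 1 XOR 0 = 1
w4 = w2 XOR w3 = 0 XOR 1 = 1
w5 = w4 AND w3 = 1 AND 1 = 1
w6 = w5 AND e = 1 AND 1 = 1
So w6 = 1 as required.

a=0 b=1 c=1 d=1 e=1 f=0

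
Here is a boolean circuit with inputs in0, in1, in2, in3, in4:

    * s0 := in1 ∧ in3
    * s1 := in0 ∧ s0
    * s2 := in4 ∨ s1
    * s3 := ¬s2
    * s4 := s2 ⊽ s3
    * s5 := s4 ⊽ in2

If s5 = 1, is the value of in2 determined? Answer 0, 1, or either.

0

s5 = s4 ⊽ in2 must be 1, so both s4 = 0 and in2 = 0.
s4 = s2 ⊽ s3 must be 0, so at least one of s2, s3 is 1.
Every assignment with s5 = 1 has in2 = 0; there are 16 such assignment(s).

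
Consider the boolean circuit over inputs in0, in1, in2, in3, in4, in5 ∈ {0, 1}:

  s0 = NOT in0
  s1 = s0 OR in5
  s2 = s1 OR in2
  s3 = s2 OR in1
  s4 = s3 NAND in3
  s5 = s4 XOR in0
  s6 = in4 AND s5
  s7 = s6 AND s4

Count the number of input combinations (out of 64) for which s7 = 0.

s7 = s6 AND s4 must be 0, so at least one of s6, s4 is 0.
Enumerating the 64 input combinations, 56 give s7 = 0 and 8 give s7 = 1.

56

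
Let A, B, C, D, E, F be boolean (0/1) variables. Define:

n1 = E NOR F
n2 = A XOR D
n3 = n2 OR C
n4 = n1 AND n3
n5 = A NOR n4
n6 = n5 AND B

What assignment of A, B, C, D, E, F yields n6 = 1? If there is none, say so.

A=0 B=1 C=0 D=0 E=1 F=1

n6 = n5 AND B must be 1, so both n5 = 1 and B = 1.
Check with A=0 B=1 C=0 D=0 E=1 F=1:
n1 = E NOR F = 1 NOR 1 = 0
n2 = A XOR D = 0 XOR 0 = 0
n3 = n2 OR C = 0 OR 0 = 0
n4 = n1 AND n3 = 0 AND 0 = 0
n5 = A NOR n4 = 0 NOR 0 = 1
n6 = n5 AND B = 1 AND 1 = 1
So n6 = 1 as required.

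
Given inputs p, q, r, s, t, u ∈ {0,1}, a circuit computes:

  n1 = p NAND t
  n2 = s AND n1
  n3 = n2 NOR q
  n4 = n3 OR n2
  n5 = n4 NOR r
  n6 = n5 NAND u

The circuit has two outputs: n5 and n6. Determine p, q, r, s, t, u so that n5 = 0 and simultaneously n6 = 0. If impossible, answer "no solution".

no solution exists

Across all 64 input combinations, none give both n5 = 0 and n6 = 0.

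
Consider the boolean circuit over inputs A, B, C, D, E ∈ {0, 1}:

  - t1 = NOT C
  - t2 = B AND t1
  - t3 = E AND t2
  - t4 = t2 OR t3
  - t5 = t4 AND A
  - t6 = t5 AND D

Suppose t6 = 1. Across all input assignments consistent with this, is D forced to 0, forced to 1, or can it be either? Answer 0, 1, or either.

1

t6 = t5 AND D must be 1, so both t5 = 1 and D = 1.
t5 = t4 AND A must be 1, so both t4 = 1 and A = 1.
Every assignment with t6 = 1 has D = 1; there are 2 such assignment(s).
  A=1, B=1, C=0, D=1, E=0
  A=1, B=1, C=0, D=1, E=1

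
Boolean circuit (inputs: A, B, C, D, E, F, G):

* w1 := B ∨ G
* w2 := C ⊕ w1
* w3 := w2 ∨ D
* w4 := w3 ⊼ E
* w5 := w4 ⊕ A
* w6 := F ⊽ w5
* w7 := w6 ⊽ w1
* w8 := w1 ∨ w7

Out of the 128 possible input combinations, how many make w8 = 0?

8

w8 = w1 ∨ w7 must be 0, so both w1 = 0 and w7 = 0.
Enumerating the 128 input combinations, 8 give w8 = 0 and 120 give w8 = 1.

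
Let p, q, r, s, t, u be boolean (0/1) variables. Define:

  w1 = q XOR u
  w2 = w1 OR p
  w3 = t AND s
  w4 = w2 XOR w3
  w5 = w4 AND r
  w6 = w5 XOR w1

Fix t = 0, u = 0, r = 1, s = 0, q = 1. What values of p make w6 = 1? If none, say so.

no solution exists

With t = 0, u = 0, r = 1, s = 0, q = 1 fixed, none of the 2 settings of p give w6 = 1.
For example, with p=0:
w1 = q XOR u = 1 XOR 0 = 1
w2 = w1 OR p = 1 OR 0 = 1
w3 = t AND s = 0 AND 0 = 0
w4 = w2 XOR w3 = 1 XOR 0 = 1
w5 = w4 AND r = 1 AND 1 = 1
w6 = w5 XOR w1 = 1 XOR 1 = 0
giving w6 = 0 ≠ 1.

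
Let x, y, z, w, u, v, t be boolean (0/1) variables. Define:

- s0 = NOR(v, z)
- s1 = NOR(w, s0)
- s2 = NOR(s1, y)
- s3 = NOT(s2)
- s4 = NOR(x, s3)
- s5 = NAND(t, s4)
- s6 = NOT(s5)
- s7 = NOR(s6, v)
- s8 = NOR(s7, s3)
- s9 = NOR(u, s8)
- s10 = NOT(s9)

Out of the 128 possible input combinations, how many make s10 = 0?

53

s10 = NOT(s9) must be 0, so s9 = 1.
Enumerating the 128 input combinations, 53 give s10 = 0 and 75 give s10 = 1.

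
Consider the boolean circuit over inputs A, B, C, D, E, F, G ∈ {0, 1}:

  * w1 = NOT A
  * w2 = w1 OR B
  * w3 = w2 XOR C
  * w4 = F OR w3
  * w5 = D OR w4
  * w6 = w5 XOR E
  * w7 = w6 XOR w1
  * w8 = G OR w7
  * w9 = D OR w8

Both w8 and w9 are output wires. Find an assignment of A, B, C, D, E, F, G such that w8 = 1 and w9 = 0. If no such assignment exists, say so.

Across all 128 input combinations, none give both w8 = 1 and w9 = 0.

no solution exists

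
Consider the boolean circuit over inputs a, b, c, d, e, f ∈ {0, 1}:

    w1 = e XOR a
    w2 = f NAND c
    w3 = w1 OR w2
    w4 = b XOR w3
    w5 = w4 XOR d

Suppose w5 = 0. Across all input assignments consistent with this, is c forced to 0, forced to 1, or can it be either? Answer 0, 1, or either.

Both values of c occur among assignments with w5 = 0:
  c=0: a=0, b=0, c=0, d=1, e=0, f=0
  c=1: a=0, b=0, c=1, d=0, e=0, f=1

either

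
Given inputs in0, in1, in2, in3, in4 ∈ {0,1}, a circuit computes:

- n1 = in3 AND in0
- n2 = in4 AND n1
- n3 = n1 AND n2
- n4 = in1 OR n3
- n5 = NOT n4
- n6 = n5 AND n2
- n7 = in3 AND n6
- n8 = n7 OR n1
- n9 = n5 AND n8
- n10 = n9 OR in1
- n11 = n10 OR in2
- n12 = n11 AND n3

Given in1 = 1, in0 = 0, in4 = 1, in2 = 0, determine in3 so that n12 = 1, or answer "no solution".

no solution exists

With in1 = 1, in0 = 0, in4 = 1, in2 = 0 fixed, none of the 2 settings of in3 give n12 = 1.
For example, with in3=0:
n1 = in3 AND in0 = 0 AND 0 = 0
n2 = in4 AND n1 = 1 AND 0 = 0
n3 = n1 AND n2 = 0 AND 0 = 0
n4 = in1 OR n3 = 1 OR 0 = 1
n5 = NOT n4 = NOT 1 = 0
n6 = n5 AND n2 = 0 AND 0 = 0
n7 = in3 AND n6 = 0 AND 0 = 0
n8 = n7 OR n1 = 0 OR 0 = 0
n9 = n5 AND n8 = 0 AND 0 = 0
n10 = n9 OR in1 = 0 OR 1 = 1
n11 = n10 OR in2 = 1 OR 0 = 1
n12 = n11 AND n3 = 1 AND 0 = 0
giving n12 = 0 ≠ 1.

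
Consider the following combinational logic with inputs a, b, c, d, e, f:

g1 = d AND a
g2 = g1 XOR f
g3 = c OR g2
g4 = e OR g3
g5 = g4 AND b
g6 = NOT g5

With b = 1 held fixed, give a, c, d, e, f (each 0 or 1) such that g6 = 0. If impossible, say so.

Check with b = 1 and a=0, c=0, d=1, e=0, f=1:
g1 = d AND a = 1 AND 0 = 0
g2 = g1 XOR f = 0 XOR 1 = 1
g3 = c OR g2 = 0 OR 1 = 1
g4 = e OR g3 = 0 OR 1 = 1
g5 = g4 AND b = 1 AND 1 = 1
g6 = NOT g5 = NOT 1 = 0
So g6 = 0.

a=0 c=0 d=1 e=0 f=1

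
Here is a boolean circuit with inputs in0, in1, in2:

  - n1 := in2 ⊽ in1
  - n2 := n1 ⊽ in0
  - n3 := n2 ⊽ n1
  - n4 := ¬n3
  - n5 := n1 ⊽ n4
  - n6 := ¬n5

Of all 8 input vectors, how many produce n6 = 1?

5

n6 = ¬n5 must be 1, so n5 = 0.
Satisfying assignments:
  in0=0, in1=0, in2=0
  in0=0, in1=0, in2=1
  in0=0, in1=1, in2=0
  in0=0, in1=1, in2=1
  in0=1, in1=0, in2=0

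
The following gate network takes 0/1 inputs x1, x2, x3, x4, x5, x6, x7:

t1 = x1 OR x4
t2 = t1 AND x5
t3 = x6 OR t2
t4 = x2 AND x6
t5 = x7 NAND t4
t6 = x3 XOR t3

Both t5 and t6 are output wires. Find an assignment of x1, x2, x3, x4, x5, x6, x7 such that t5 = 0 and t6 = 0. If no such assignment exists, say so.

Check with x1=0, x2=1, x3=1, x4=1, x5=1, x6=1, x7=1:
t1 = x1 OR x4 = 0 OR 1 = 1
t2 = t1 AND x5 = 1 AND 1 = 1
t3 = x6 OR t2 = 1 OR 1 = 1
t4 = x2 AND x6 = 1 AND 1 = 1
t5 = x7 NAND t4 = 1 NAND 1 = 0
t6 = x3 XOR t3 = 1 XOR 1 = 0
So t5 = 0 and t6 = 0.

x1=0, x2=1, x3=1, x4=1, x5=1, x6=1, x7=1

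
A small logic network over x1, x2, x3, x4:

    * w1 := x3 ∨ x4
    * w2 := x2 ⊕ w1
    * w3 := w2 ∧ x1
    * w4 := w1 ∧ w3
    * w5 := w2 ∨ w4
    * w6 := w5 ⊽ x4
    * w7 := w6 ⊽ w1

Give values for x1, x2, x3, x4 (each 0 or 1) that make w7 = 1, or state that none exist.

x1=1, x2=1, x3=0, x4=0

w7 = w6 ⊽ w1 must be 1, so both w6 = 0 and w1 = 0.
w6 = w5 ⊽ x4 must be 0, so at least one of w5, x4 is 1.
w1 = x3 ∨ x4 must be 0, so both x3 = 0 and x4 = 0.
Check with x1=1, x2=1, x3=0, x4=0:
w1 = x3 ∨ x4 = 0 ∨ 0 = 0
w2 = x2 ⊕ w1 = 1 ⊕ 0 = 1
w3 = w2 ∧ x1 = 1 ∧ 1 = 1
w4 = w1 ∧ w3 = 0 ∧ 1 = 0
w5 = w2 ∨ w4 = 1 ∨ 0 = 1
w6 = w5 ⊽ x4 = 1 ⊽ 0 = 0
w7 = w6 ⊽ w1 = 0 ⊽ 0 = 1
So w7 = 1 as required.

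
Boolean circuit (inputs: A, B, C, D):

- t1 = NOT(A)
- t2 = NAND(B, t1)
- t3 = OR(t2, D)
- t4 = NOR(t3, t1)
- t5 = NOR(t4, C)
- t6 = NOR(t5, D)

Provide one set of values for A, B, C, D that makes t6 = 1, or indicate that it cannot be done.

A=1 B=1 C=1 D=0

t6 = NOR(t5, D) must be 1, so both t5 = 0 and D = 0.
t5 = NOR(t4, C) must be 0, so at least one of t4, C is 1.
Check with A=1 B=1 C=1 D=0:
t1 = NOT(A) = NOT 1 = 0
t2 = NAND(B, t1) = NAND(1, 0) = 1
t3 = OR(t2, D) = OR(1, 0) = 1
t4 = NOR(t3, t1) = NOR(1, 0) = 0
t5 = NOR(t4, C) = NOR(0, 1) = 0
t6 = NOR(t5, D) = NOR(0, 0) = 1
So t6 = 1 as required.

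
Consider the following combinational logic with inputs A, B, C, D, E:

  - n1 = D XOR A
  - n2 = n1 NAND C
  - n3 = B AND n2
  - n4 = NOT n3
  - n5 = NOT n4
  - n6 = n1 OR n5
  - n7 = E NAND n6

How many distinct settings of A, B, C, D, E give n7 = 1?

n7 = E NAND n6 must be 1, so at least one of E, n6 is 0.
Enumerating the 32 input combinations, 20 give n7 = 1 and 12 give n7 = 0.

20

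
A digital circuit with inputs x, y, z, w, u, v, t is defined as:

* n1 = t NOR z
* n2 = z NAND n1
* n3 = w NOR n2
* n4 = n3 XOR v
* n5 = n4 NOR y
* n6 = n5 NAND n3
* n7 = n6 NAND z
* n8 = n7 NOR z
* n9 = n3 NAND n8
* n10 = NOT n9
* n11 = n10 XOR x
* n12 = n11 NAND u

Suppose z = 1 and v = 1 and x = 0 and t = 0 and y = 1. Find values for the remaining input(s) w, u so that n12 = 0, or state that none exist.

With z = 1 and v = 1 and x = 0 and t = 0 and y = 1 fixed, none of the 4 settings of w, u give n12 = 0.
For example, with w=0, u=0:
n1 = t NOR z = 0 NOR 1 = 0
n2 = z NAND n1 = 1 NAND 0 = 1
n3 = w NOR n2 = 0 NOR 1 = 0
n4 = n3 XOR v = 0 XOR 1 = 1
n5 = n4 NOR y = 1 NOR 1 = 0
n6 = n5 NAND n3 = 0 NAND 0 = 1
n7 = n6 NAND z = 1 NAND 1 = 0
n8 = n7 NOR z = 0 NOR 1 = 0
n9 = n3 NAND n8 = 0 NAND 0 = 1
n10 = NOT n9 = NOT 1 = 0
n11 = n10 XOR x = 0 XOR 0 = 0
n12 = n11 NAND u = 0 NAND 0 = 1
giving n12 = 1 ≠ 0.

no solution exists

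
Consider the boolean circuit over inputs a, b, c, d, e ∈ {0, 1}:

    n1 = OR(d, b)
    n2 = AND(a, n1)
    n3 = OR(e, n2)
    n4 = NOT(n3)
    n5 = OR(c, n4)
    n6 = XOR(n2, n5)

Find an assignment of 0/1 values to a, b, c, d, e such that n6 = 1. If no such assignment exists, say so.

a=0, b=1, c=0, d=1, e=0

Check with a=0, b=1, c=0, d=1, e=0:
n1 = OR(d, b) = OR(1, 1) = 1
n2 = AND(a, n1) = AND(0, 1) = 0
n3 = OR(e, n2) = OR(0, 0) = 0
n4 = NOT(n3) = NOT 0 = 1
n5 = OR(c, n4) = OR(0, 1) = 1
n6 = XOR(n2, n5) = XOR(0, 1) = 1
So n6 = 1 as required.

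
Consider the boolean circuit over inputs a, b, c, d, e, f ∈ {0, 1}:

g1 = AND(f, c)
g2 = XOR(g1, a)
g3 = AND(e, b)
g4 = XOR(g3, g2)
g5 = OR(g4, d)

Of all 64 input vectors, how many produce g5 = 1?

48

g5 = OR(g4, d) must be 1, so at least one of g4, d is 1.
Enumerating the 64 input combinations, 48 give g5 = 1 and 16 give g5 = 0.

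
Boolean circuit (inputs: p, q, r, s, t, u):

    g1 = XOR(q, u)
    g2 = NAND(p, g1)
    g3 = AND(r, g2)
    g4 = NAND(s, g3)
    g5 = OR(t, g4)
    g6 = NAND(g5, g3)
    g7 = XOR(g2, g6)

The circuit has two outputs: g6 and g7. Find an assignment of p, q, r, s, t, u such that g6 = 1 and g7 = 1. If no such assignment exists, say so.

p=1, q=1, r=1, s=0, t=0, u=0

Check with p=1, q=1, r=1, s=0, t=0, u=0:
g1 = XOR(q, u) = XOR(1, 0) = 1
g2 = NAND(p, g1) = NAND(1, 1) = 0
g3 = AND(r, g2) = AND(1, 0) = 0
g4 = NAND(s, g3) = NAND(0, 0) = 1
g5 = OR(t, g4) = OR(0, 1) = 1
g6 = NAND(g5, g3) = NAND(1, 0) = 1
g7 = XOR(g2, g6) = XOR(0, 1) = 1
So g6 = 1 and g7 = 1.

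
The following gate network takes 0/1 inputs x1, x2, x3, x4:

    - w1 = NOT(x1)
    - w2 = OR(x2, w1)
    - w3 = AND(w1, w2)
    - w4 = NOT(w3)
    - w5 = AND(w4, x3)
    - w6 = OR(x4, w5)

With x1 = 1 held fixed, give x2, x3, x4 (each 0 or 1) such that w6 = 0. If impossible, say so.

x2=0, x3=0, x4=0

Check with x1 = 1 and x2=0, x3=0, x4=0:
w1 = NOT(x1) = NOT 1 = 0
w2 = OR(x2, w1) = OR(0, 0) = 0
w3 = AND(w1, w2) = AND(0, 0) = 0
w4 = NOT(w3) = NOT 0 = 1
w5 = AND(w4, x3) = AND(1, 0) = 0
w6 = OR(x4, w5) = OR(0, 0) = 0
So w6 = 0.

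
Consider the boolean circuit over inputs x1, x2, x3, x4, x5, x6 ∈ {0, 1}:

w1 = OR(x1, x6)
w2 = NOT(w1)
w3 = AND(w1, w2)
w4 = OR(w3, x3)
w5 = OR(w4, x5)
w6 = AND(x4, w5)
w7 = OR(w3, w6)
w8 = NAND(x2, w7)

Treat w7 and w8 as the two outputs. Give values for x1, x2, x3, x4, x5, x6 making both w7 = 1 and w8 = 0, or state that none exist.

Check with x1=0, x2=1, x3=1, x4=1, x5=1, x6=0:
w1 = OR(x1, x6) = OR(0, 0) = 0
w2 = NOT(w1) = NOT 0 = 1
w3 = AND(w1, w2) = AND(0, 1) = 0
w4 = OR(w3, x3) = OR(0, 1) = 1
w5 = OR(w4, x5) = OR(1, 1) = 1
w6 = AND(x4, w5) = AND(1, 1) = 1
w7 = OR(w3, w6) = OR(0, 1) = 1
w8 = NAND(x2, w7) = NAND(1, 1) = 0
So w7 = 1 and w8 = 0.

x1=0, x2=1, x3=1, x4=1, x5=1, x6=0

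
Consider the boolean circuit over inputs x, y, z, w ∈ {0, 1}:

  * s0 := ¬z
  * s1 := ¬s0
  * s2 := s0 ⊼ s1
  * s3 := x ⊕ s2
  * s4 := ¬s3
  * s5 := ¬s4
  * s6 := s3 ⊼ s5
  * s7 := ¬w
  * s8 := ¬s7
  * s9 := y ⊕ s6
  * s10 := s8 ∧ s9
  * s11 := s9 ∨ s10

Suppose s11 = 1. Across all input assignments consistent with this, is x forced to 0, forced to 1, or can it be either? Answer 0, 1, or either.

either

Both values of x occur among assignments with s11 = 1:
  x=0: x=0, y=1, z=0, w=0
  x=1: x=1, y=0, z=0, w=0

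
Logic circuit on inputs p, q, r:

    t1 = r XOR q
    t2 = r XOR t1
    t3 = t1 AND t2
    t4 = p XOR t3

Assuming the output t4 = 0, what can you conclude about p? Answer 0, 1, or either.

Both values of p occur among assignments with t4 = 0:
  p=0: p=0, q=0, r=0
  p=1: p=1, q=1, r=0

either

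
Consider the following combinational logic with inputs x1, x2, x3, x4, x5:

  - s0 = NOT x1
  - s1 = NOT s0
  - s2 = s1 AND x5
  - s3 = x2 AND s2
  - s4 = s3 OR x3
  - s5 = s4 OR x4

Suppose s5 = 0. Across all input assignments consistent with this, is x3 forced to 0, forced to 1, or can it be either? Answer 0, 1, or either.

s5 = s4 OR x4 must be 0, so both s4 = 0 and x4 = 0.
s4 = s3 OR x3 must be 0, so both s3 = 0 and x3 = 0.
Every assignment with s5 = 0 has x3 = 0; there are 7 such assignment(s).

0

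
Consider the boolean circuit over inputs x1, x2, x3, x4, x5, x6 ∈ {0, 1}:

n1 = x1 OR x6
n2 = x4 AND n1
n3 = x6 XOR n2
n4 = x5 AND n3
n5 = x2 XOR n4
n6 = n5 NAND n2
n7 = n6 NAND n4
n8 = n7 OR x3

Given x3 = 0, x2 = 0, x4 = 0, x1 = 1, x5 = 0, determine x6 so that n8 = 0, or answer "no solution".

no solution exists

With x3 = 0, x2 = 0, x4 = 0, x1 = 1, x5 = 0 fixed, none of the 2 settings of x6 give n8 = 0.
For example, with x6=1:
n1 = x1 OR x6 = 1 OR 1 = 1
n2 = x4 AND n1 = 0 AND 1 = 0
n3 = x6 XOR n2 = 1 XOR 0 = 1
n4 = x5 AND n3 = 0 AND 1 = 0
n5 = x2 XOR n4 = 0 XOR 0 = 0
n6 = n5 NAND n2 = 0 NAND 0 = 1
n7 = n6 NAND n4 = 1 NAND 0 = 1
n8 = n7 OR x3 = 1 OR 0 = 1
giving n8 = 1 ≠ 0.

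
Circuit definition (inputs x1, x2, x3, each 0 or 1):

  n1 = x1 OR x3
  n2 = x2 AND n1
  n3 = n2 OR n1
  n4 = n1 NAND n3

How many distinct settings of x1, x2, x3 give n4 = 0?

n4 = n1 NAND n3 must be 0, so both n1 = 1 and n3 = 1.
n1 = x1 OR x3 must be 1, so at least one of x1, x3 is 1.
Satisfying assignments:
  x1=0, x2=0, x3=1
  x1=0, x2=1, x3=1
  x1=1, x2=0, x3=0
  x1=1, x2=0, x3=1
  x1=1, x2=1, x3=0
  x1=1, x2=1, x3=1

6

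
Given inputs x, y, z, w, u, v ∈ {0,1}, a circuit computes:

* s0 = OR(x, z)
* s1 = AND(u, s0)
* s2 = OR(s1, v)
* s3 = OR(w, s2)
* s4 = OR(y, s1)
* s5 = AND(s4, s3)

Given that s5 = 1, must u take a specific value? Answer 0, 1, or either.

either

Both values of u occur among assignments with s5 = 1:
  u=0: x=0, y=1, z=0, w=0, u=0, v=1
  u=1: x=0, y=0, z=1, w=0, u=1, v=0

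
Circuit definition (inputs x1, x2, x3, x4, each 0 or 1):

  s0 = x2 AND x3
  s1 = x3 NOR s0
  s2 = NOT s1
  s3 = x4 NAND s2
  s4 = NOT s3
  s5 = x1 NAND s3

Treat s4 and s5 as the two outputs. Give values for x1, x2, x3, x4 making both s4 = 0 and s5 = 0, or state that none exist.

x1=1 x2=1 x3=1 x4=0

Check with x1=1 x2=1 x3=1 x4=0:
s0 = x2 AND x3 = 1 AND 1 = 1
s1 = x3 NOR s0 = 1 NOR 1 = 0
s2 = NOT s1 = NOT 0 = 1
s3 = x4 NAND s2 = 0 NAND 1 = 1
s4 = NOT s3 = NOT 1 = 0
s5 = x1 NAND s3 = 1 NAND 1 = 0
So s4 = 0 and s5 = 0.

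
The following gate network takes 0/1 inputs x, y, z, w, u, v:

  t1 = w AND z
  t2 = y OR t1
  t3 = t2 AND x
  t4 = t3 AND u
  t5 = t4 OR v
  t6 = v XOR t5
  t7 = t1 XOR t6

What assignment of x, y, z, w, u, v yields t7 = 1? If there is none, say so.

x=1, y=1, z=0, w=0, u=1, v=0

t7 = t1 XOR t6 must be 1, so t1 and t6 differ.
Check with x=1, y=1, z=0, w=0, u=1, v=0:
t1 = w AND z = 0 AND 0 = 0
t2 = y OR t1 = 1 OR 0 = 1
t3 = t2 AND x = 1 AND 1 = 1
t4 = t3 AND u = 1 AND 1 = 1
t5 = t4 OR v = 1 OR 0 = 1
t6 = v XOR t5 = 0 XOR 1 = 1
t7 = t1 XOR t6 = 0 XOR 1 = 1
So t7 = 1 as required.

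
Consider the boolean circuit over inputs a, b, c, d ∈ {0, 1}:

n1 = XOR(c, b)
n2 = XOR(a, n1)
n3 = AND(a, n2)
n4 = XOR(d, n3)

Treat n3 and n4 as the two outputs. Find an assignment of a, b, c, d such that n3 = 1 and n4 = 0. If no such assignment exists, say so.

a=1, b=1, c=1, d=1

Check with a=1, b=1, c=1, d=1:
n1 = XOR(c, b) = XOR(1, 1) = 0
n2 = XOR(a, n1) = XOR(1, 0) = 1
n3 = AND(a, n2) = AND(1, 1) = 1
n4 = XOR(d, n3) = XOR(1, 1) = 0
So n3 = 1 and n4 = 0.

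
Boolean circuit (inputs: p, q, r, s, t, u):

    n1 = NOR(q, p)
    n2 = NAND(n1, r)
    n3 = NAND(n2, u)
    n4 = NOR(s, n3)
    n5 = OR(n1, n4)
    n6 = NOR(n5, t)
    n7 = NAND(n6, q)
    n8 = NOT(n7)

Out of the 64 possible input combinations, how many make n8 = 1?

n8 = NOT(n7) must be 1, so n7 = 0.
n7 = NAND(n6, q) must be 0, so both n6 = 1 and q = 1.
Enumerating the 64 input combinations, 12 give n8 = 1 and 52 give n8 = 0.

12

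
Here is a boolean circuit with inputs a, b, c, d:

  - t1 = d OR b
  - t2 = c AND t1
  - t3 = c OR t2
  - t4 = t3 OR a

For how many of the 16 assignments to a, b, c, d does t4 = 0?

t4 = t3 OR a must be 0, so both t3 = 0 and a = 0.
t3 = c OR t2 must be 0, so both c = 0 and t2 = 0.
t2 = c AND t1 must be 0, so at least one of c, t1 is 0.
Satisfying assignments:
  a=0, b=0, c=0, d=0
  a=0, b=0, c=0, d=1
  a=0, b=1, c=0, d=0
  a=0, b=1, c=0, d=1

4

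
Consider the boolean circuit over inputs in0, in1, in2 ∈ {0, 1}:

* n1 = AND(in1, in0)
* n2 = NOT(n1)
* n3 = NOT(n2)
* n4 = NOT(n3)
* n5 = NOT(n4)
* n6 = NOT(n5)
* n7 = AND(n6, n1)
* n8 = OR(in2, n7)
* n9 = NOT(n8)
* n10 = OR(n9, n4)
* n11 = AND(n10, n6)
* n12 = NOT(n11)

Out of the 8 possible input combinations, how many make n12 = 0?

6

n12 = NOT(n11) must be 0, so n11 = 1.
n11 = AND(n10, n6) must be 1, so both n10 = 1 and n6 = 1.
n10 = OR(n9, n4) must be 1, so at least one of n9, n4 is 1.
Satisfying assignments:
  in0=0, in1=0, in2=0
  in0=0, in1=0, in2=1
  in0=0, in1=1, in2=0
  in0=0, in1=1, in2=1
  in0=1, in1=0, in2=0
  in0=1, in1=0, in2=1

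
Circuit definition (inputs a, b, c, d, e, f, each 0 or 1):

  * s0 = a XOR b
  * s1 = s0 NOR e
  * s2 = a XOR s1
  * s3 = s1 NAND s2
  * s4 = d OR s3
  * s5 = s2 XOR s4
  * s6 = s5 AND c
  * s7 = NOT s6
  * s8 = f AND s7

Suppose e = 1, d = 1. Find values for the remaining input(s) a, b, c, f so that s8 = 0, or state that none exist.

a=0 b=1 c=1 f=0

s8 = f AND s7 must be 0, so at least one of f, s7 is 0.
Check with e = 1, d = 1 and a=0, b=1, c=1, f=0:
s0 = a XOR b = 0 XOR 1 = 1
s1 = s0 NOR e = 1 NOR 1 = 0
s2 = a XOR s1 = 0 XOR 0 = 0
s3 = s1 NAND s2 = 0 NAND 0 = 1
s4 = d OR s3 = 1 OR 1 = 1
s5 = s2 XOR s4 = 0 XOR 1 = 1
s6 = s5 AND c = 1 AND 1 = 1
s7 = NOT s6 = NOT 1 = 0
s8 = f AND s7 = 0 AND 0 = 0
So s8 = 0.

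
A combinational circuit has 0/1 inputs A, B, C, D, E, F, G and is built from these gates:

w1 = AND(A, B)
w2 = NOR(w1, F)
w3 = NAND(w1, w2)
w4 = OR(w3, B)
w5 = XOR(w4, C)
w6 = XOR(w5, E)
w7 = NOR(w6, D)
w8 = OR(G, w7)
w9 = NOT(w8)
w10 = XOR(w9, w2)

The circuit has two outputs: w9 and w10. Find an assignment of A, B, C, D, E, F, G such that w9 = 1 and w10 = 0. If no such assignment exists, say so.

Check with A=1, B=0, C=1, D=1, E=1, F=0, G=0:
w1 = AND(A, B) = AND(1, 0) = 0
w2 = NOR(w1, F) = NOR(0, 0) = 1
w3 = NAND(w1, w2) = NAND(0, 1) = 1
w4 = OR(w3, B) = OR(1, 0) = 1
w5 = XOR(w4, C) = XOR(1, 1) = 0
w6 = XOR(w5, E) = XOR(0, 1) = 1
w7 = NOR(w6, D) = NOR(1, 1) = 0
w8 = OR(G, w7) = OR(0, 0) = 0
w9 = NOT(w8) = NOT 0 = 1
w10 = XOR(w9, w2) = XOR(1, 1) = 0
So w9 = 1 and w10 = 0.

A=1, B=0, C=1, D=1, E=1, F=0, G=0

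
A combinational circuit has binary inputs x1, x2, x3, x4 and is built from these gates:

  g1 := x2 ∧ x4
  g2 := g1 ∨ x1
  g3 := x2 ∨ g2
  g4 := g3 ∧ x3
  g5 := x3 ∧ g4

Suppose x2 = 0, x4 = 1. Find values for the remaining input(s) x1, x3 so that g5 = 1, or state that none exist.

x1=1, x3=1

g5 = x3 ∧ g4 must be 1, so both x3 = 1 and g4 = 1.
Check with x2 = 0, x4 = 1 and x1=1, x3=1:
g1 = x2 ∧ x4 = 0 ∧ 1 = 0
g2 = g1 ∨ x1 = 0 ∨ 1 = 1
g3 = x2 ∨ g2 = 0 ∨ 1 = 1
g4 = g3 ∧ x3 = 1 ∧ 1 = 1
g5 = x3 ∧ g4 = 1 ∧ 1 = 1
So g5 = 1.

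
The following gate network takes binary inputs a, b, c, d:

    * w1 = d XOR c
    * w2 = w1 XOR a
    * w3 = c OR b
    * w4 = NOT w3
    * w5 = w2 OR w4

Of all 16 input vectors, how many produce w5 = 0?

6

w5 = w2 OR w4 must be 0, so both w2 = 0 and w4 = 0.
w2 = w1 XOR a must be 0, so w1 and a are equal.
w4 = NOT w3 must be 0, so w3 = 1.
Enumerating the 16 input combinations, 6 give w5 = 0 and 10 give w5 = 1.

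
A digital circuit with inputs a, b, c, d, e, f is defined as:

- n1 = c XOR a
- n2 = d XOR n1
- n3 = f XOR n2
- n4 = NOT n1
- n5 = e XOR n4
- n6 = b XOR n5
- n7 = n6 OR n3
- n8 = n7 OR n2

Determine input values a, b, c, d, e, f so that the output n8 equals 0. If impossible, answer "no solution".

n8 = n7 OR n2 must be 0, so both n7 = 0 and n2 = 0.
n7 = n6 OR n3 must be 0, so both n6 = 0 and n3 = 0.
Check with a=0, b=0, c=1, d=1, e=0, f=0:
n1 = c XOR a = 1 XOR 0 = 1
n2 = d XOR n1 = 1 XOR 1 = 0
n3 = f XOR n2 = 0 XOR 0 = 0
n4 = NOT n1 = NOT 1 = 0
n5 = e XOR n4 = 0 XOR 0 = 0
n6 = b XOR n5 = 0 XOR 0 = 0
n7 = n6 OR n3 = 0 OR 0 = 0
n8 = n7 OR n2 = 0 OR 0 = 0
So n8 = 0 as required.

a=0, b=0, c=1, d=1, e=0, f=0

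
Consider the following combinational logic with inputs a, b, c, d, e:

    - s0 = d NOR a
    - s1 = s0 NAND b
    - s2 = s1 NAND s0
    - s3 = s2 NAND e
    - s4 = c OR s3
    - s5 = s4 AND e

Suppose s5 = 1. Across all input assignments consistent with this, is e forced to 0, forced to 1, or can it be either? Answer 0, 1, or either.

1

s5 = s4 AND e must be 1, so both s4 = 1 and e = 1.
s4 = c OR s3 must be 1, so at least one of c, s3 is 1.
Every assignment with s5 = 1 has e = 1; there are 9 such assignment(s).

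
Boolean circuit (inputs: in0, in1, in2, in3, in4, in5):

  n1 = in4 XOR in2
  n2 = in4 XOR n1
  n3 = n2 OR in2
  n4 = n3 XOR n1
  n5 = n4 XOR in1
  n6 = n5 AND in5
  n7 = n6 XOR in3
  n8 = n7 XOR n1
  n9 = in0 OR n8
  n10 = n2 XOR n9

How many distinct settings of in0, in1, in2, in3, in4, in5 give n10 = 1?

32

n10 = n2 XOR n9 must be 1, so n2 and n9 differ.
Enumerating the 64 input combinations, 32 give n10 = 1 and 32 give n10 = 0.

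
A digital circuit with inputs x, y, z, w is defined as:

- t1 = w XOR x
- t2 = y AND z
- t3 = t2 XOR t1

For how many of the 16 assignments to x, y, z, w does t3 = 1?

8

t3 = t2 XOR t1 must be 1, so t2 and t1 differ.
Enumerating the 16 input combinations, 8 give t3 = 1 and 8 give t3 = 0.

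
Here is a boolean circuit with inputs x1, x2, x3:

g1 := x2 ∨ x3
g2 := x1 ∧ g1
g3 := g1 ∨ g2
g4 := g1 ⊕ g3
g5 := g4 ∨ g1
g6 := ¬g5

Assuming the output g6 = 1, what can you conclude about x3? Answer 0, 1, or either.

g6 = ¬g5 must be 1, so g5 = 0.
g5 = g4 ∨ g1 must be 0, so both g4 = 0 and g1 = 0.
Every assignment with g6 = 1 has x3 = 0; there are 2 such assignment(s).
  x1=0, x2=0, x3=0
  x1=1, x2=0, x3=0

0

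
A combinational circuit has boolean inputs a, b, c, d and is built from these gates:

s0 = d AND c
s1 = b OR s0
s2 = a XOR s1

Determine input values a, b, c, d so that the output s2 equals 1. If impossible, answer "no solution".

s2 = a XOR s1 must be 1, so a and s1 differ.
Check with a=0 b=1 c=1 d=1:
s0 = d AND c = 1 AND 1 = 1
s1 = b OR s0 = 1 OR 1 = 1
s2 = a XOR s1 = 0 XOR 1 = 1
So s2 = 1 as required.

a=0 b=1 c=1 d=1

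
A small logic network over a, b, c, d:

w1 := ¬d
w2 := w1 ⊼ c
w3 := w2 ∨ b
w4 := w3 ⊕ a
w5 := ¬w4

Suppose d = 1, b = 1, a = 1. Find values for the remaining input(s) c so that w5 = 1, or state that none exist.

c=1

w5 = ¬w4 must be 1, so w4 = 0.
Check with d = 1, b = 1, a = 1 and c=1:
w1 = ¬d = ¬1 = 0
w2 = w1 ⊼ c = 0 ⊼ 1 = 1
w3 = w2 ∨ b = 1 ∨ 1 = 1
w4 = w3 ⊕ a = 1 ⊕ 1 = 0
w5 = ¬w4 = ¬0 = 1
So w5 = 1.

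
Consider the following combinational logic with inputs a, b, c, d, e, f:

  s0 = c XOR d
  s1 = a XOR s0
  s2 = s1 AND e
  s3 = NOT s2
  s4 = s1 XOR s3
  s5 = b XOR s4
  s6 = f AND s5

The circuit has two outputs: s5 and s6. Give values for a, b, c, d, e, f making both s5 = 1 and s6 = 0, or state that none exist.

Check with a=1, b=0, c=1, d=0, e=0, f=0:
s0 = c XOR d = 1 XOR 0 = 1
s1 = a XOR s0 = 1 XOR 1 = 0
s2 = s1 AND e = 0 AND 0 = 0
s3 = NOT s2 = NOT 0 = 1
s4 = s1 XOR s3 = 0 XOR 1 = 1
s5 = b XOR s4 = 0 XOR 1 = 1
s6 = f AND s5 = 0 AND 1 = 0
So s5 = 1 and s6 = 0.

a=1, b=0, c=1, d=0, e=0, f=0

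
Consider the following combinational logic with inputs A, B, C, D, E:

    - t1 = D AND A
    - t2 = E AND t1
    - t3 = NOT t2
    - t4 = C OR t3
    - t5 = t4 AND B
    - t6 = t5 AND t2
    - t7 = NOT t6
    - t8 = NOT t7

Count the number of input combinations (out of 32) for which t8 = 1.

t8 = NOT t7 must be 1, so t7 = 0.
Satisfying assignments:
  A=1, B=1, C=1, D=1, E=1

1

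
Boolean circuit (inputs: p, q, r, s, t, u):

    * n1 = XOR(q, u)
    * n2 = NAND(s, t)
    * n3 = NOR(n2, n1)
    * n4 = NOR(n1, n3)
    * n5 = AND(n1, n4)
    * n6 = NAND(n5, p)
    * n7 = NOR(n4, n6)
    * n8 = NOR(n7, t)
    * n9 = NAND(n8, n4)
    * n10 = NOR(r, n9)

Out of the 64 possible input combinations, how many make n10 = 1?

n10 = NOR(r, n9) must be 1, so both r = 0 and n9 = 0.
n9 = NAND(n8, n4) must be 0, so both n8 = 1 and n4 = 1.
Enumerating the 64 input combinations, 8 give n10 = 1 and 56 give n10 = 0.

8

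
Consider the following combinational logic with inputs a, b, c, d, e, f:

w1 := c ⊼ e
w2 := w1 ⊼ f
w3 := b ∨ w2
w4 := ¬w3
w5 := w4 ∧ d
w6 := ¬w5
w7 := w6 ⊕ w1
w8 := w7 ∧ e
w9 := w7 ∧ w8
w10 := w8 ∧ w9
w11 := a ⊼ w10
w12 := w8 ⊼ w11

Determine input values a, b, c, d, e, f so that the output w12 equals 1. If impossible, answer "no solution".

w12 = w8 ⊼ w11 must be 1, so at least one of w8, w11 is 0.
Check with a=0 b=0 c=0 d=1 e=0 f=1:
w1 = c ⊼ e = 0 ⊼ 0 = 1
w2 = w1 ⊼ f = 1 ⊼ 1 = 0
w3 = b ∨ w2 = 0 ∨ 0 = 0
w4 = ¬w3 = ¬0 = 1
w5 = w4 ∧ d = 1 ∧ 1 = 1
w6 = ¬w5 = ¬1 = 0
w7 = w6 ⊕ w1 = 0 ⊕ 1 = 1
w8 = w7 ∧ e = 1 ∧ 0 = 0
w9 = w7 ∧ w8 = 1 ∧ 0 = 0
w10 = w8 ∧ w9 = 0 ∧ 0 = 0
w11 = a ⊼ w10 = 0 ⊼ 0 = 1
w12 = w8 ⊼ w11 = 0 ⊼ 1 = 1
So w12 = 1 as required.

a=0 b=0 c=0 d=1 e=0 f=1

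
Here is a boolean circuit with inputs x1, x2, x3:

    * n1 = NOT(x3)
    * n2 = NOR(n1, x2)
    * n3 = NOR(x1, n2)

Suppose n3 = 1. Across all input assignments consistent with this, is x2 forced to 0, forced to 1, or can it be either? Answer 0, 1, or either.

Both values of x2 occur among assignments with n3 = 1:
  x2=0: x1=0, x2=0, x3=0
  x2=1: x1=0, x2=1, x3=0

either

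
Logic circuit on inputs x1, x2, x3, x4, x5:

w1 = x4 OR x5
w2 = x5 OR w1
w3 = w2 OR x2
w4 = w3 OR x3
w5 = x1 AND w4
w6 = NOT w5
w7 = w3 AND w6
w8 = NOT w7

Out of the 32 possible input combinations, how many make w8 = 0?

w8 = NOT w7 must be 0, so w7 = 1.
w7 = w3 AND w6 must be 1, so both w3 = 1 and w6 = 1.
w3 = w2 OR x2 must be 1, so at least one of w2, x2 is 1.
Enumerating the 32 input combinations, 14 give w8 = 0 and 18 give w8 = 1.

14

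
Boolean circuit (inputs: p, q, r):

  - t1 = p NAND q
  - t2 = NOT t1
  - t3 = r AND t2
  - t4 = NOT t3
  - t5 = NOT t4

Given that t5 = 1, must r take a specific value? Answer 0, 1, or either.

t5 = NOT t4 must be 1, so t4 = 0.
t4 = NOT t3 must be 0, so t3 = 1.
t3 = r AND t2 must be 1, so both r = 1 and t2 = 1.
Every assignment with t5 = 1 has r = 1; there are 1 such assignment(s).
  p=1, q=1, r=1

1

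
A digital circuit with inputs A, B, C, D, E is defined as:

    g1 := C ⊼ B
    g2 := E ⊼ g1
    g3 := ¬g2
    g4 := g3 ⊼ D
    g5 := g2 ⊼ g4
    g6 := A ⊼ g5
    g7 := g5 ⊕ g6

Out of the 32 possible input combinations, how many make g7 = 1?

26

g7 = g5 ⊕ g6 must be 1, so g5 and g6 differ.
Enumerating the 32 input combinations, 26 give g7 = 1 and 6 give g7 = 0.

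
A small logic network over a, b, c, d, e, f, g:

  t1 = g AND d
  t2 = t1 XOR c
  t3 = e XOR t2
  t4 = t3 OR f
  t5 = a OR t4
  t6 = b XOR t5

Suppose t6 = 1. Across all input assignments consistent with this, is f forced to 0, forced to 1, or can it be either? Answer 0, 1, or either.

either

Both values of f occur among assignments with t6 = 1:
  f=0: a=0, b=0, c=0, d=0, e=1, f=0, g=0
  f=1: a=0, b=0, c=0, d=0, e=0, f=1, g=0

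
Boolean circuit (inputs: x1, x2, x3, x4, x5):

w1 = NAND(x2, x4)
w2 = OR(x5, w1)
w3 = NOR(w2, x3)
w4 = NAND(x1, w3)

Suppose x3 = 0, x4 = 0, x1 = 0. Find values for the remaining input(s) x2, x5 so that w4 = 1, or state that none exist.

x2=0, x5=0

w4 = NAND(x1, w3) must be 1, so at least one of x1, w3 is 0.
Check with x3 = 0, x4 = 0, x1 = 0 and x2=0, x5=0:
w1 = NAND(x2, x4) = NAND(0, 0) = 1
w2 = OR(x5, w1) = OR(0, 1) = 1
w3 = NOR(w2, x3) = NOR(1, 0) = 0
w4 = NAND(x1, w3) = NAND(0, 0) = 1
So w4 = 1.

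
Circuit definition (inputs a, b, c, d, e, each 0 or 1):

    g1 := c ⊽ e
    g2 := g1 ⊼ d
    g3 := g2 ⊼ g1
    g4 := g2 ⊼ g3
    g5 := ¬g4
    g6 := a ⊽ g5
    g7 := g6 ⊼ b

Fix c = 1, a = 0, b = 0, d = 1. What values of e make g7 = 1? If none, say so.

e=0

g7 = g6 ⊼ b must be 1, so at least one of g6, b is 0.
Check with c = 1, a = 0, b = 0, d = 1 and e=0:
g1 = c ⊽ e = 1 ⊽ 0 = 0
g2 = g1 ⊼ d = 0 ⊼ 1 = 1
g3 = g2 ⊼ g1 = 1 ⊼ 0 = 1
g4 = g2 ⊼ g3 = 1 ⊼ 1 = 0
g5 = ¬g4 = ¬0 = 1
g6 = a ⊽ g5 = 0 ⊽ 1 = 0
g7 = g6 ⊼ b = 0 ⊼ 0 = 1
So g7 = 1.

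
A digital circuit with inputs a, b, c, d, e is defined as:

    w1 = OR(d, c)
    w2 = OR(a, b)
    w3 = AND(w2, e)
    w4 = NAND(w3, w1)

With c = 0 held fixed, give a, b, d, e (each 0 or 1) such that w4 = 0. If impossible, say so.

a=1 b=1 d=1 e=1

w4 = NAND(w3, w1) must be 0, so both w3 = 1 and w1 = 1.
w3 = AND(w2, e) must be 1, so both w2 = 1 and e = 1.
Check with c = 0 and a=1, b=1, d=1, e=1:
w1 = OR(d, c) = OR(1, 0) = 1
w2 = OR(a, b) = OR(1, 1) = 1
w3 = AND(w2, e) = AND(1, 1) = 1
w4 = NAND(w3, w1) = NAND(1, 1) = 0
So w4 = 0.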